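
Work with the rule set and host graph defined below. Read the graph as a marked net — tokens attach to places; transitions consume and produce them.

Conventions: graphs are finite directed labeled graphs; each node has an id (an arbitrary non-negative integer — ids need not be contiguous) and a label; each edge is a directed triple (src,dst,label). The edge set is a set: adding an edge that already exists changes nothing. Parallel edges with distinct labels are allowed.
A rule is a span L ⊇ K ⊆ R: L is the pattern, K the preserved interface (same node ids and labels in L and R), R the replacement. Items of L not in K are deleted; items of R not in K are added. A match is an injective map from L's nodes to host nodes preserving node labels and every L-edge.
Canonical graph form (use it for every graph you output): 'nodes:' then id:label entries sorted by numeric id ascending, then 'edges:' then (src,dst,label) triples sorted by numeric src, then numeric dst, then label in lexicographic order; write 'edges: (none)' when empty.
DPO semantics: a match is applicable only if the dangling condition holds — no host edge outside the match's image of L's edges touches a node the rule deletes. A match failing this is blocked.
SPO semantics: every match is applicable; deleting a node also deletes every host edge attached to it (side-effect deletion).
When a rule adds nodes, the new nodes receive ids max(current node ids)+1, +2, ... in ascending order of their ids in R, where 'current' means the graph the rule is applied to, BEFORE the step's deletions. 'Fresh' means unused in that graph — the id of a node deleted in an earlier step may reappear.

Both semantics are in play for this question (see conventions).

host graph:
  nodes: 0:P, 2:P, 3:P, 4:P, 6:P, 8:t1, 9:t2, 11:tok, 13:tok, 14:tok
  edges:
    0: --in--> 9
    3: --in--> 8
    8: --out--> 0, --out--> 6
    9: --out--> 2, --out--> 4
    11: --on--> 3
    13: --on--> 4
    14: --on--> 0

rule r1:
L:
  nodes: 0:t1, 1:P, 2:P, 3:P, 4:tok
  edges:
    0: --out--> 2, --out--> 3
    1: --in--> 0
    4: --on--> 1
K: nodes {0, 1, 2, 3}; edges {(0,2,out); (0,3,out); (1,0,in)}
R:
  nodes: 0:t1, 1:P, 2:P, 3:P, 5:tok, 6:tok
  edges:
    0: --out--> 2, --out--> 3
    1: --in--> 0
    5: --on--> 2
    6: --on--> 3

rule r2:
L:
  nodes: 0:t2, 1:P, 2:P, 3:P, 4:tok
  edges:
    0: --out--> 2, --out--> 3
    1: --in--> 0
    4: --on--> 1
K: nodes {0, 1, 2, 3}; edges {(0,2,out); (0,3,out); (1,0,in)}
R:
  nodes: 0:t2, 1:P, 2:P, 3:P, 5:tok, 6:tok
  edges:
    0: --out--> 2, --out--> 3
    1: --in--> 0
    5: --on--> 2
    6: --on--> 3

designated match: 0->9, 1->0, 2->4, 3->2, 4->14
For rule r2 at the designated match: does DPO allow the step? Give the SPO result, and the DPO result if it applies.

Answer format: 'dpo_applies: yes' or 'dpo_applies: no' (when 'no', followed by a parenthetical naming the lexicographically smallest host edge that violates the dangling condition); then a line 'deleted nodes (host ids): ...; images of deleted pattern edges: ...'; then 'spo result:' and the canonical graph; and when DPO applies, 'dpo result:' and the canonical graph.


dpo_applies: yes
deleted nodes (host ids): 14; images of deleted pattern edges: (14,0,on)
spo result:
nodes: 0:P, 2:P, 3:P, 4:P, 6:P, 8:t1, 9:t2, 11:tok, 13:tok, 15:tok, 16:tok
edges: (0,9,in); (3,8,in); (8,0,out); (8,6,out); (9,2,out); (9,4,out); (11,3,on); (13,4,on); (15,4,on); (16,2,on)
dpo result:
nodes: 0:P, 2:P, 3:P, 4:P, 6:P, 8:t1, 9:t2, 11:tok, 13:tok, 15:tok, 16:tok
edges: (0,9,in); (3,8,in); (8,0,out); (8,6,out); (9,2,out); (9,4,out); (11,3,on); (13,4,on); (15,4,on); (16,2,on)


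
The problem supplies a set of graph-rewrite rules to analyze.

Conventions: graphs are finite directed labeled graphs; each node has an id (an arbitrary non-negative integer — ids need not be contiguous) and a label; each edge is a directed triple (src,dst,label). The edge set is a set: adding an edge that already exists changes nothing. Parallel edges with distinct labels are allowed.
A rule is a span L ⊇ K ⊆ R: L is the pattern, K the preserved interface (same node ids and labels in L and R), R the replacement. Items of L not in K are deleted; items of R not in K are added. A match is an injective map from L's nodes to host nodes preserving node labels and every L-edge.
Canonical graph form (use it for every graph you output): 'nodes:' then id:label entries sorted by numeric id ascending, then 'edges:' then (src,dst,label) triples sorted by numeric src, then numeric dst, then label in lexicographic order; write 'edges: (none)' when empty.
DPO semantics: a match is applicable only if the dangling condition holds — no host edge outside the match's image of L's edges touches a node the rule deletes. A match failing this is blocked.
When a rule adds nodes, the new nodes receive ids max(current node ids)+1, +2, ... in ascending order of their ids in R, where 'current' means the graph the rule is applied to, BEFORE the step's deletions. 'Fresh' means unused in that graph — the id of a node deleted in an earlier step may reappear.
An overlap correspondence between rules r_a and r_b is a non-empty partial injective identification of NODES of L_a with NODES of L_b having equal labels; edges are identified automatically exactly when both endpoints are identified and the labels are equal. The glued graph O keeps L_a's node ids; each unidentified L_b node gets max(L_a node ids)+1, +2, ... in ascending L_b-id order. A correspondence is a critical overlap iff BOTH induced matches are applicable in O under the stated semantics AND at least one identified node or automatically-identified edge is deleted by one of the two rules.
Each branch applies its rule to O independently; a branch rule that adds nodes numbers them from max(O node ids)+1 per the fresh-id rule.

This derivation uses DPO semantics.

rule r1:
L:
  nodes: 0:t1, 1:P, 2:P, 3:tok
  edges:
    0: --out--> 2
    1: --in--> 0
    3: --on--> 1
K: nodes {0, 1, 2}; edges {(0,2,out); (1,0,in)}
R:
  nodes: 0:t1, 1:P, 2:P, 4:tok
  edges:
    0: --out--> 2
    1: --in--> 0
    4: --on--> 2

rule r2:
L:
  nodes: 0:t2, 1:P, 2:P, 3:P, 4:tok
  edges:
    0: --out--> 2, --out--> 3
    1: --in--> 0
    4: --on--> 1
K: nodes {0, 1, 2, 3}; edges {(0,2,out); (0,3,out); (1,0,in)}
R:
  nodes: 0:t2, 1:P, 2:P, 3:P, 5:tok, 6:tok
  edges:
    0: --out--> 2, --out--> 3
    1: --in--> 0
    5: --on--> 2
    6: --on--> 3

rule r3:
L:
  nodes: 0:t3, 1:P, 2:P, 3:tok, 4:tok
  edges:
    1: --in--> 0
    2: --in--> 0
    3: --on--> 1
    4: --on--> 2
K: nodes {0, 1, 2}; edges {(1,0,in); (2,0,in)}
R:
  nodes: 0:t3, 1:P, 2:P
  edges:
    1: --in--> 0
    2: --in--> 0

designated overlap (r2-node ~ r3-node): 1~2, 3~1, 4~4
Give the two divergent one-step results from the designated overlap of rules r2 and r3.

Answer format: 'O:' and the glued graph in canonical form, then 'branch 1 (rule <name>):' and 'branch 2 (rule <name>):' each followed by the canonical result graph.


O:
nodes: 0:t2, 1:P, 2:P, 3:P, 4:tok, 5:t3, 6:tok
edges: (0,2,out); (0,3,out); (1,0,in); (1,5,in); (3,5,in); (4,1,on); (6,3,on)
branch 1 (rule r2):
nodes: 0:t2, 1:P, 2:P, 3:P, 5:t3, 6:tok, 7:tok, 8:tok
edges: (0,2,out); (0,3,out); (1,0,in); (1,5,in); (3,5,in); (6,3,on); (7,2,on); (8,3,on)
branch 2 (rule r3):
nodes: 0:t2, 1:P, 2:P, 3:P, 5:t3
edges: (0,2,out); (0,3,out); (1,0,in); (1,5,in); (3,5,in)


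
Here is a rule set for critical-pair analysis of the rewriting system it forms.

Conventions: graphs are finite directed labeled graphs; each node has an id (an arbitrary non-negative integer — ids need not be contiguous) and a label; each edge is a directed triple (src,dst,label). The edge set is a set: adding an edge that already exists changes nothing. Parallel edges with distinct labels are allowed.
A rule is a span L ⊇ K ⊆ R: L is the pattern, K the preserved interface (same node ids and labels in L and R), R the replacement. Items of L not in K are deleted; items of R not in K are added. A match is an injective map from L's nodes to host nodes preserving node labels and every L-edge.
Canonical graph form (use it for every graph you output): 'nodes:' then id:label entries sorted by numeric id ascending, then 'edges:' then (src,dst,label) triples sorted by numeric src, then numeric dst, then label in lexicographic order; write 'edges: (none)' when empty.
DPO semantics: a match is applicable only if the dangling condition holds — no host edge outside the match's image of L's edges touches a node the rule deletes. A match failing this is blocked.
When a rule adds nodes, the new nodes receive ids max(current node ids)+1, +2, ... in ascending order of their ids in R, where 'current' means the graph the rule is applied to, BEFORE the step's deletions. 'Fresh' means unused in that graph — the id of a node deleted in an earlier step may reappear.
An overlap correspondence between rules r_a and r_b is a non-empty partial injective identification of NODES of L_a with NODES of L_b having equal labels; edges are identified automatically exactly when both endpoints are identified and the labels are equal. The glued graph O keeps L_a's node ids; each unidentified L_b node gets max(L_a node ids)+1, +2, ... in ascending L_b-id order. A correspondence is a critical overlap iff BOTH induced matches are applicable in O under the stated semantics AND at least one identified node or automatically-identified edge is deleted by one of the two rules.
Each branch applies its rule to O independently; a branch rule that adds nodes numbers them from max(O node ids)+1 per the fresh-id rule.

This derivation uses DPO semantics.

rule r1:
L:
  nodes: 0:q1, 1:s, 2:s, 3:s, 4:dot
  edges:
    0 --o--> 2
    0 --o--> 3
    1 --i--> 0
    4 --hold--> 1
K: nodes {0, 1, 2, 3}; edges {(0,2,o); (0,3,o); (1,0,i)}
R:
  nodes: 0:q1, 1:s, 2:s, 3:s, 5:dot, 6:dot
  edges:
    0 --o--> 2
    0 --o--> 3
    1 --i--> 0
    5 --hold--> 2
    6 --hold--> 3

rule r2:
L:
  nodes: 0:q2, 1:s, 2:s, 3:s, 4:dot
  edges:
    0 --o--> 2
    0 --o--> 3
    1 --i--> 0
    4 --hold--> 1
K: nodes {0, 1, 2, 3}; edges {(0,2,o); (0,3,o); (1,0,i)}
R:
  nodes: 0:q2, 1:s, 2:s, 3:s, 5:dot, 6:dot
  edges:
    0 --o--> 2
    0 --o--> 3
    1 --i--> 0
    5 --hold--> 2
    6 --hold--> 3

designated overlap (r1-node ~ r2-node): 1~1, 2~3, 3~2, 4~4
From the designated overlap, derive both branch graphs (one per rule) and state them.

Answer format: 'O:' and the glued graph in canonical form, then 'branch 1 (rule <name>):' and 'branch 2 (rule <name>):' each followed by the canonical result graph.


O:
nodes: 0:q1, 1:s, 2:s, 3:s, 4:dot, 5:q2
edges: (0,2,o); (0,3,o); (1,0,i); (1,5,i); (4,1,hold); (5,2,o); (5,3,o)
branch 1 (rule r1):
nodes: 0:q1, 1:s, 2:s, 3:s, 5:q2, 6:dot, 7:dot
edges: (0,2,o); (0,3,o); (1,0,i); (1,5,i); (5,2,o); (5,3,o); (6,2,hold); (7,3,hold)
branch 2 (rule r2):
nodes: 0:q1, 1:s, 2:s, 3:s, 5:q2, 6:dot, 7:dot
edges: (0,2,o); (0,3,o); (1,0,i); (1,5,i); (5,2,o); (5,3,o); (6,3,hold); (7,2,hold)


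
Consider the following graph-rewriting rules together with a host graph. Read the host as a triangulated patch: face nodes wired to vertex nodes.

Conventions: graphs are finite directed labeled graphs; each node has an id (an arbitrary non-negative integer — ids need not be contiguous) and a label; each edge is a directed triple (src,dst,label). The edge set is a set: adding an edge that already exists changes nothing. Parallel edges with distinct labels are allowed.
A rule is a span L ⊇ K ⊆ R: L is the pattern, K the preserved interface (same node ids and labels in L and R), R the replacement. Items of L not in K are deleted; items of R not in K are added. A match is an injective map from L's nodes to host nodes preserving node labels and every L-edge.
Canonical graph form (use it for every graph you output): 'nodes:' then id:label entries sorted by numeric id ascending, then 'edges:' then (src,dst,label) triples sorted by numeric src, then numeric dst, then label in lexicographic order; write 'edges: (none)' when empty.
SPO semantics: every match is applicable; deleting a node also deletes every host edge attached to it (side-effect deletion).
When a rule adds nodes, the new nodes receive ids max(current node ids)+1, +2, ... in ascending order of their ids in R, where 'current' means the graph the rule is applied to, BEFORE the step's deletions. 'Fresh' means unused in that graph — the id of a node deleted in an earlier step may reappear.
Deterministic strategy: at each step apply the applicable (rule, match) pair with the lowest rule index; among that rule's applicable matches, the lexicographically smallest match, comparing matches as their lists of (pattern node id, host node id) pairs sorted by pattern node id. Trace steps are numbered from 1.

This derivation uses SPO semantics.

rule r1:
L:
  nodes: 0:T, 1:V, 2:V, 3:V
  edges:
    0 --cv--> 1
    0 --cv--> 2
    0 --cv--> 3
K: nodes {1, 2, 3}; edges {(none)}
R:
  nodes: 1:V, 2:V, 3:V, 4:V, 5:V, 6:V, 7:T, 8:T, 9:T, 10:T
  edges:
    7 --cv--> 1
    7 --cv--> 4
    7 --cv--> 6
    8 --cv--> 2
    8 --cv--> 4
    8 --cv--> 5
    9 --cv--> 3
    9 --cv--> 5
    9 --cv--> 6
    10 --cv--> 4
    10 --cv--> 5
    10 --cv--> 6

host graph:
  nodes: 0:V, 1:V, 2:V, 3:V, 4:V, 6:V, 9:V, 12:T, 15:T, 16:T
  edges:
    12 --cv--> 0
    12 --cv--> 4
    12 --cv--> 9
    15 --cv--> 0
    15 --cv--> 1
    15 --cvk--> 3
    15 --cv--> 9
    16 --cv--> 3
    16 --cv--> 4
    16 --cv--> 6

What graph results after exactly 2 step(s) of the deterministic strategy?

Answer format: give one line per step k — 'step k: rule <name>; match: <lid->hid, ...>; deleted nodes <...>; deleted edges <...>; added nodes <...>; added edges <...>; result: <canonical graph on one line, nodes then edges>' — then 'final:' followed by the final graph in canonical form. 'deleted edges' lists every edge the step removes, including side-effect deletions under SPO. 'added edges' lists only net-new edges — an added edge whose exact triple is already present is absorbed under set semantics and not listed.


step 1: rule r1; match: 0->12, 1->0, 2->4, 3->9; deleted nodes 12; deleted edges (12,0,cv); (12,4,cv); (12,9,cv); added nodes 17, 18, 19, 20, 21, 22, 23; added edges (20,0,cv); (20,17,cv); (20,19,cv); (21,4,cv); (21,17,cv); (21,18,cv); (22,9,cv); (22,18,cv); (22,19,cv); (23,17,cv); (23,18,cv); (23,19,cv); result: nodes: 0:V, 1:V, 2:V, 3:V, 4:V, 6:V, 9:V, 15:T, 16:T, 17:V, 18:V, 19:V, 20:T, 21:T, 22:T, 23:T edges: (15,0,cv); (15,1,cv); (15,3,cvk); (15,9,cv); (16,3,cv); (16,4,cv); (16,6,cv); (20,0,cv); (20,17,cv); (20,19,cv); (21,4,cv); (21,17,cv); (21,18,cv); (22,9,cv); (22,18,cv); (22,19,cv); (23,17,cv); (23,18,cv); (23,19,cv)
step 2: rule r1; match: 0->15, 1->0, 2->1, 3->9; deleted nodes 15; deleted edges (15,0,cv); (15,1,cv); (15,3,cvk); (15,9,cv); added nodes 24, 25, 26, 27, 28, 29, 30; added edges (27,0,cv); (27,24,cv); (27,26,cv); (28,1,cv); (28,24,cv); (28,25,cv); (29,9,cv); (29,25,cv); (29,26,cv); (30,24,cv); (30,25,cv); (30,26,cv); result: nodes: 0:V, 1:V, 2:V, 3:V, 4:V, 6:V, 9:V, 16:T, 17:V, 18:V, 19:V, 20:T, 21:T, 22:T, 23:T, 24:V, 25:V, 26:V, 27:T, 28:T, 29:T, 30:T edges: (16,3,cv); (16,4,cv); (16,6,cv); (20,0,cv); (20,17,cv); (20,19,cv); (21,4,cv); (21,17,cv); (21,18,cv); (22,9,cv); (22,18,cv); (22,19,cv); (23,17,cv); (23,18,cv); (23,19,cv); (27,0,cv); (27,24,cv); (27,26,cv); (28,1,cv); (28,24,cv); (28,25,cv); (29,9,cv); (29,25,cv); (29,26,cv); (30,24,cv); (30,25,cv); (30,26,cv)
final:
nodes: 0:V, 1:V, 2:V, 3:V, 4:V, 6:V, 9:V, 16:T, 17:V, 18:V, 19:V, 20:T, 21:T, 22:T, 23:T, 24:V, 25:V, 26:V, 27:T, 28:T, 29:T, 30:T
edges: (16,3,cv); (16,4,cv); (16,6,cv); (20,0,cv); (20,17,cv); (20,19,cv); (21,4,cv); (21,17,cv); (21,18,cv); (22,9,cv); (22,18,cv); (22,19,cv); (23,17,cv); (23,18,cv); (23,19,cv); (27,0,cv); (27,24,cv); (27,26,cv); (28,1,cv); (28,24,cv); (28,25,cv); (29,9,cv); (29,25,cv); (29,26,cv); (30,24,cv); (30,25,cv); (30,26,cv)


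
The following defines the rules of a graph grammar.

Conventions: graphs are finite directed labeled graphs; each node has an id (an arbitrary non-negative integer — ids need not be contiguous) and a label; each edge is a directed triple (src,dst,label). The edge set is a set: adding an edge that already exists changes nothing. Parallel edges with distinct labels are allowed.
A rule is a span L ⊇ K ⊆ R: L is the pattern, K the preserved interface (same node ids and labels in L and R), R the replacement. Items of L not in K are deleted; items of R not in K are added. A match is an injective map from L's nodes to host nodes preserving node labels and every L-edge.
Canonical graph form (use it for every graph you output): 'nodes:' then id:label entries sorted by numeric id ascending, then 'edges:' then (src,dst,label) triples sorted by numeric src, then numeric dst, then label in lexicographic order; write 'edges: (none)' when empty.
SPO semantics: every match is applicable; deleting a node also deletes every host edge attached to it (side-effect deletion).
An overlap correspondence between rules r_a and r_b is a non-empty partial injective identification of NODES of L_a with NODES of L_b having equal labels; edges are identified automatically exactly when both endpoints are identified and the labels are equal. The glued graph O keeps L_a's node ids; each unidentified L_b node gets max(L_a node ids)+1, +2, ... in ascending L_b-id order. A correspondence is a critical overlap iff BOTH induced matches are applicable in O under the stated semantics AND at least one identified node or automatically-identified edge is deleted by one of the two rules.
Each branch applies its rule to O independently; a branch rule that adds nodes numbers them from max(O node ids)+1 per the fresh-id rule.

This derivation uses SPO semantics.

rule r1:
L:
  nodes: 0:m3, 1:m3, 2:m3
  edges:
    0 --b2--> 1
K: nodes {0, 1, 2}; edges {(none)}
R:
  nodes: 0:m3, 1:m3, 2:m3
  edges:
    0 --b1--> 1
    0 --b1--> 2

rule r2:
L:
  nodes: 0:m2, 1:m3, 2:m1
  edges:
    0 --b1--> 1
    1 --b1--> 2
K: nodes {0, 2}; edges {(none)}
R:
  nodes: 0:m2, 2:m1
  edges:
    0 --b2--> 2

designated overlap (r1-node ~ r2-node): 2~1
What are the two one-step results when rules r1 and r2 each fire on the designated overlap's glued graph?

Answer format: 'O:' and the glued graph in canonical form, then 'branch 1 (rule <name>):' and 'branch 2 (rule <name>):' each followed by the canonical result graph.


O:
nodes: 0:m3, 1:m3, 2:m3, 3:m2, 4:m1
edges: (0,1,b2); (2,4,b1); (3,2,b1)
branch 1 (rule r1):
nodes: 0:m3, 1:m3, 2:m3, 3:m2, 4:m1
edges: (0,1,b1); (0,2,b1); (2,4,b1); (3,2,b1)
branch 2 (rule r2):
nodes: 0:m3, 1:m3, 3:m2, 4:m1
edges: (0,1,b2); (3,4,b2)


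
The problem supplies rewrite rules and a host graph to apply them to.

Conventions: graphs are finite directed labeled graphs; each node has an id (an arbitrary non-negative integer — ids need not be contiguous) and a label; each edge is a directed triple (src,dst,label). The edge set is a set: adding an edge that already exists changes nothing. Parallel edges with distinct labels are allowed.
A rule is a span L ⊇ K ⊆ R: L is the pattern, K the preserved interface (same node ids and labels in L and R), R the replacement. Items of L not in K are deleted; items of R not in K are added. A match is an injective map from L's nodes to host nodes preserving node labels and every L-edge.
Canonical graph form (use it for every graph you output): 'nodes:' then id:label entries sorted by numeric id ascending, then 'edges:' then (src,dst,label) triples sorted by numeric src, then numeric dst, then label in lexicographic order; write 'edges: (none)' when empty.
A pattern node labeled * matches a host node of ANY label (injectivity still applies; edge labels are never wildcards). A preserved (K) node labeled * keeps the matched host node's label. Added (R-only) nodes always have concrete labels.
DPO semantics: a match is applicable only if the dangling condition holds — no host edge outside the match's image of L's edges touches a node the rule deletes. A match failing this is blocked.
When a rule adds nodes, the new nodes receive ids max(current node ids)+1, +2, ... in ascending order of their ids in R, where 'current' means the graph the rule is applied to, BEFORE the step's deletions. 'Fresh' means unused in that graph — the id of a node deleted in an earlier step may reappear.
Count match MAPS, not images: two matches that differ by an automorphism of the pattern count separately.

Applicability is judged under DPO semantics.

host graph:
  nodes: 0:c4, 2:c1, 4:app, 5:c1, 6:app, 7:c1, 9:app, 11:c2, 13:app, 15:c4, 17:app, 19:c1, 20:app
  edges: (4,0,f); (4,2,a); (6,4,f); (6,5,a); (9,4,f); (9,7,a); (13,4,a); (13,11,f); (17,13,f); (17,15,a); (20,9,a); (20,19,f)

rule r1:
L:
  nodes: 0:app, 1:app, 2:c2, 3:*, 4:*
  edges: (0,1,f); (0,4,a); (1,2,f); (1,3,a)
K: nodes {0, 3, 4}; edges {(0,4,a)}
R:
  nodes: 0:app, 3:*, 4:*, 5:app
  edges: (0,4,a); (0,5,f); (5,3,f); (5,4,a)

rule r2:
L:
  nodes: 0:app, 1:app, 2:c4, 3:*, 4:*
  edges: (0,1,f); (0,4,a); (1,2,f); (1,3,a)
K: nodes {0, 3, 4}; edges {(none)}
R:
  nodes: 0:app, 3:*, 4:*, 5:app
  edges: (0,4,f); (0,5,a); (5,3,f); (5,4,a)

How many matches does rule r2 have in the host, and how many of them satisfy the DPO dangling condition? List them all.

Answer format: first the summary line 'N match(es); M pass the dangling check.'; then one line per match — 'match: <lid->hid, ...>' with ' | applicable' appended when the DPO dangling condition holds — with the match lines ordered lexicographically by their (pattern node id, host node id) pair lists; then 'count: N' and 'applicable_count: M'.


2 match(es); 0 pass the dangling check.
match: 0->6, 1->4, 2->0, 3->2, 4->5
match: 0->9, 1->4, 2->0, 3->2, 4->7
count: 2
applicable_count: 0


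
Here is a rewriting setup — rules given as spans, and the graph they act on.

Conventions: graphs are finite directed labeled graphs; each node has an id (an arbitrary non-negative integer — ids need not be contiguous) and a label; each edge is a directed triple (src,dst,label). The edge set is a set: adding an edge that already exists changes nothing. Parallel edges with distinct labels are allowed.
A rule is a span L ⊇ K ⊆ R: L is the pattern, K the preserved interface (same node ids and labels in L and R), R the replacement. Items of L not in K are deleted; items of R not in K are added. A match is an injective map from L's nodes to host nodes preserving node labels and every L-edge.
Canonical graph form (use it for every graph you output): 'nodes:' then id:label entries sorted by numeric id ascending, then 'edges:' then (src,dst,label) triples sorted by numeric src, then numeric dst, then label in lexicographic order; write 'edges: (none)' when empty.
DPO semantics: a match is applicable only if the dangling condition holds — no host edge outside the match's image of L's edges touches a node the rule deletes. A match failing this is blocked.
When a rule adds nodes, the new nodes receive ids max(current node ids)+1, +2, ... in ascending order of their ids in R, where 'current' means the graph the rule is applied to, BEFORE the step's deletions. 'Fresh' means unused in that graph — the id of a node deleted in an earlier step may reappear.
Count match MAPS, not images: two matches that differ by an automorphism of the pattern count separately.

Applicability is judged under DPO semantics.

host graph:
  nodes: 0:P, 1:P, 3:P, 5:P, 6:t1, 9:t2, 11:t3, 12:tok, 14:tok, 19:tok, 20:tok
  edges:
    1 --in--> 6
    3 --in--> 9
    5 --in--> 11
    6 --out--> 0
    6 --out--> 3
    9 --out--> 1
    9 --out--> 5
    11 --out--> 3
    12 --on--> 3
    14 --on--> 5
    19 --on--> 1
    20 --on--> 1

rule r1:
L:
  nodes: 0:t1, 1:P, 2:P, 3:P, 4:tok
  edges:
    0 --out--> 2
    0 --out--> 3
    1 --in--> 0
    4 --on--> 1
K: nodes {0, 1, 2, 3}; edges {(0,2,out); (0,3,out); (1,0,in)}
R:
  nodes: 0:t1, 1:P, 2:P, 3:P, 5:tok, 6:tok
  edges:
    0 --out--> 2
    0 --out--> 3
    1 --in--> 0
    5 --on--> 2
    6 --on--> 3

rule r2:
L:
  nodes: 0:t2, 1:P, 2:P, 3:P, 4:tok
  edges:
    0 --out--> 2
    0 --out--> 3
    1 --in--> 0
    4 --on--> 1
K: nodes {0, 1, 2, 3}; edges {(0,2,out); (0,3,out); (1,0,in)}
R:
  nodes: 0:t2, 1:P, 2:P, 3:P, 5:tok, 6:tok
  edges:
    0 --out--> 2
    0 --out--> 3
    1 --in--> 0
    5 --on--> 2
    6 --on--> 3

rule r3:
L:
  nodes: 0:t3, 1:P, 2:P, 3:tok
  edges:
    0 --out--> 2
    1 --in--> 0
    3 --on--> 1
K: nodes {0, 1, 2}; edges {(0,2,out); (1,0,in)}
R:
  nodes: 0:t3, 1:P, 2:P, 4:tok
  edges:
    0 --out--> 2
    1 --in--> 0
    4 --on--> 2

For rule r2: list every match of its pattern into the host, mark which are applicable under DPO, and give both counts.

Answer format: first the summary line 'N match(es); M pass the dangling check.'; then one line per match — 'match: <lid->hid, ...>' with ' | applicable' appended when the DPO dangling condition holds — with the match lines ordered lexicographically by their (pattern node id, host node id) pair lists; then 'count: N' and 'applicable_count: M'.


2 match(es); 2 pass the dangling check.
match: 0->9, 1->3, 2->1, 3->5, 4->12 | applicable
match: 0->9, 1->3, 2->5, 3->1, 4->12 | applicable
count: 2
applicable_count: 2


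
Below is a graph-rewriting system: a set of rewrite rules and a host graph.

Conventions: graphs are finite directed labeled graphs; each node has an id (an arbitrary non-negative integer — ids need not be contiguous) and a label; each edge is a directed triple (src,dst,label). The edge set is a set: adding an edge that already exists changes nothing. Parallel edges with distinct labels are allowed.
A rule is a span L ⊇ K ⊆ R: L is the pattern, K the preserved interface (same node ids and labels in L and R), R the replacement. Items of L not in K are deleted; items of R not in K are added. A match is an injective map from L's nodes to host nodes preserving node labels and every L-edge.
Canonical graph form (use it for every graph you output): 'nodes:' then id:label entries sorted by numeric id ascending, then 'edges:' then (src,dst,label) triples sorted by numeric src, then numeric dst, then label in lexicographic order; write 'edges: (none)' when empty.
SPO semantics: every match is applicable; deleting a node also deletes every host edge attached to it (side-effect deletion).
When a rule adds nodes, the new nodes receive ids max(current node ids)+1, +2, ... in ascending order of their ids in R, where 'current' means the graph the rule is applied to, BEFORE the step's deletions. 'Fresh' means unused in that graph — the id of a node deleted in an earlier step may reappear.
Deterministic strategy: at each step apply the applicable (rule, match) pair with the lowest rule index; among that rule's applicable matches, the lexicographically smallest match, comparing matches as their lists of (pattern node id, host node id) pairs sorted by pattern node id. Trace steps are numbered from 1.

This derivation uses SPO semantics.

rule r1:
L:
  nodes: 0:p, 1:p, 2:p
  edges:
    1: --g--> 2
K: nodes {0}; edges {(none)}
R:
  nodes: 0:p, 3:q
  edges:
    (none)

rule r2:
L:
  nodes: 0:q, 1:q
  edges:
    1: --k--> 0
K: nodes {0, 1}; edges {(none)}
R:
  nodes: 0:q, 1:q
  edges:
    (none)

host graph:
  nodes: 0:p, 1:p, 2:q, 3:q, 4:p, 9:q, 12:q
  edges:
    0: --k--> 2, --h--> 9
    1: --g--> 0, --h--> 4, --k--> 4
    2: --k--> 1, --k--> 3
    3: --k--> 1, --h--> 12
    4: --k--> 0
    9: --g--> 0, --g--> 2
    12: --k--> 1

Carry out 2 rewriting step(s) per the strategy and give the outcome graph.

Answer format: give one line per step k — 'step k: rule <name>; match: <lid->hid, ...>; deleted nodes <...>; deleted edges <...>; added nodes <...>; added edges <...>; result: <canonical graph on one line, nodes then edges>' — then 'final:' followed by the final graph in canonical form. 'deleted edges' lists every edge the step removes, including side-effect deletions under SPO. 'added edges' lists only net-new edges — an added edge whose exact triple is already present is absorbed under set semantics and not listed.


step 1: rule r1; match: 0->4, 1->1, 2->0; deleted nodes 0, 1; deleted edges (0,2,k); (0,9,h); (1,0,g); (1,4,h); (1,4,k); (2,1,k); (3,1,k); (4,0,k); (9,0,g); (12,1,k); added nodes 13; added edges (none); result: nodes: 2:q, 3:q, 4:p, 9:q, 12:q, 13:q edges: (2,3,k); (3,12,h); (9,2,g)
step 2: rule r2; match: 0->3, 1->2; deleted nodes (none); deleted edges (2,3,k); added nodes (none); added edges (none); result: nodes: 2:q, 3:q, 4:p, 9:q, 12:q, 13:q edges: (3,12,h); (9,2,g)
final:
nodes: 2:q, 3:q, 4:p, 9:q, 12:q, 13:q
edges: (3,12,h); (9,2,g)


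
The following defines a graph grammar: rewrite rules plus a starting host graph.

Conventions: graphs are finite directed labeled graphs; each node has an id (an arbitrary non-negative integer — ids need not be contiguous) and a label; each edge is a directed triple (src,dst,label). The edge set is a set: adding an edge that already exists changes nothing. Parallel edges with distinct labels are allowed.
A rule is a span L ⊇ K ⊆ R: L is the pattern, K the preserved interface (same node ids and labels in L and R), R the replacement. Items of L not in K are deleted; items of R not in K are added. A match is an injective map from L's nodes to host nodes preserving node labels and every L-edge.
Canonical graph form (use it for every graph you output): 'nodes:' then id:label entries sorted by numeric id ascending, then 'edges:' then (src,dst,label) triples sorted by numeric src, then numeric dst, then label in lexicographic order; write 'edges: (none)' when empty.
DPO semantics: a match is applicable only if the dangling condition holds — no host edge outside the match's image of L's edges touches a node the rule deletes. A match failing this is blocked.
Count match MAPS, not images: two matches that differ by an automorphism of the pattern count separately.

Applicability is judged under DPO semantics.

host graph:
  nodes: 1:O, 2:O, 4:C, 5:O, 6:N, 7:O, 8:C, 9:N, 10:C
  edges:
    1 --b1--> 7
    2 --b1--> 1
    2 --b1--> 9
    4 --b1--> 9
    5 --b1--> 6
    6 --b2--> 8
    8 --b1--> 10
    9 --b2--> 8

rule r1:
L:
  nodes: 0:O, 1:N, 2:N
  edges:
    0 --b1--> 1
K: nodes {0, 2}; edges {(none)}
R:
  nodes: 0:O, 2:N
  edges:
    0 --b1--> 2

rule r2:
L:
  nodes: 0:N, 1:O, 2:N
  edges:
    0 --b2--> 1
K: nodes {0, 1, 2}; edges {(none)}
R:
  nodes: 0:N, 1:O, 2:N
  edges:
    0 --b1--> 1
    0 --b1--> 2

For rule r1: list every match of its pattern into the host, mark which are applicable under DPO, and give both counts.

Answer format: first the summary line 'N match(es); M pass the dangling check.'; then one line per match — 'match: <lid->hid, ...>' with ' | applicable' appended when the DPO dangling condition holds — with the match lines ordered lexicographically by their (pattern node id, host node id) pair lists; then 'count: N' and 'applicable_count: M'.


2 match(es); 0 pass the dangling check.
match: 0->2, 1->9, 2->6
match: 0->5, 1->6, 2->9
count: 2
applicable_count: 0


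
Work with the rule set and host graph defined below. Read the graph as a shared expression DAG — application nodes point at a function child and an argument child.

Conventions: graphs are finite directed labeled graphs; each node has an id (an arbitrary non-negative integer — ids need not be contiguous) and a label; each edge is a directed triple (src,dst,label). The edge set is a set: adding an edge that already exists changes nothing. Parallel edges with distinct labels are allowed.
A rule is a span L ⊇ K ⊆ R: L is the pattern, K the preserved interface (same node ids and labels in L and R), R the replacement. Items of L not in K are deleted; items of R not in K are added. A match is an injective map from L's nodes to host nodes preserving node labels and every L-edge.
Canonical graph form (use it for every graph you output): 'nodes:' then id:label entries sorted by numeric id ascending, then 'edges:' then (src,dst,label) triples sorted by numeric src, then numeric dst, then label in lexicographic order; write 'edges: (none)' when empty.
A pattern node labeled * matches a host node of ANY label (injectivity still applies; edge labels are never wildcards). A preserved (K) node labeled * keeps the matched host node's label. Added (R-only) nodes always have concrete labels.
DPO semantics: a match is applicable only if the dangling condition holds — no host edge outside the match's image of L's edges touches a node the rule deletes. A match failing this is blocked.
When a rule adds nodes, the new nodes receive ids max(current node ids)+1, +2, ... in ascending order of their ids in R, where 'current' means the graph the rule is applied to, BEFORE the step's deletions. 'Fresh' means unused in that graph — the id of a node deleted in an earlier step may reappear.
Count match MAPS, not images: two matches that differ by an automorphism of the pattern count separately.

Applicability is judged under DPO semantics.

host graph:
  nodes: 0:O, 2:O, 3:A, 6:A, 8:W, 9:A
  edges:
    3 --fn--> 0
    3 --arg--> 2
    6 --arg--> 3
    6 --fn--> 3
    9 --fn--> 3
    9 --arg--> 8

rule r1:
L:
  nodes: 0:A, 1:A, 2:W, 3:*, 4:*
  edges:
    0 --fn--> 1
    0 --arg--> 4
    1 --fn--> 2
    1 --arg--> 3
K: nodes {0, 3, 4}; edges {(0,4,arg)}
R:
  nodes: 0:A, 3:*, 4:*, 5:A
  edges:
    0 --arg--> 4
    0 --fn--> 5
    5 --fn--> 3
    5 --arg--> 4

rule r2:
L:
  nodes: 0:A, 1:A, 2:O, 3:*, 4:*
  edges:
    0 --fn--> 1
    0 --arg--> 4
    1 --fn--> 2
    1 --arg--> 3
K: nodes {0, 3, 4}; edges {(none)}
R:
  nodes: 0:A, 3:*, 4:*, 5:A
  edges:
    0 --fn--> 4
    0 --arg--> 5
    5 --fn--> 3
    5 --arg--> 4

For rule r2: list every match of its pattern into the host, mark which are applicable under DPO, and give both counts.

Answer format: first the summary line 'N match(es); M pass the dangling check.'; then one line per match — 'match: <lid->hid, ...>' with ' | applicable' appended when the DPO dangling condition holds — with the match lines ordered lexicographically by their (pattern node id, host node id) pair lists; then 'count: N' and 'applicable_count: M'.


1 match(es); 0 pass the dangling check.
match: 0->9, 1->3, 2->0, 3->2, 4->8
count: 1
applicable_count: 0


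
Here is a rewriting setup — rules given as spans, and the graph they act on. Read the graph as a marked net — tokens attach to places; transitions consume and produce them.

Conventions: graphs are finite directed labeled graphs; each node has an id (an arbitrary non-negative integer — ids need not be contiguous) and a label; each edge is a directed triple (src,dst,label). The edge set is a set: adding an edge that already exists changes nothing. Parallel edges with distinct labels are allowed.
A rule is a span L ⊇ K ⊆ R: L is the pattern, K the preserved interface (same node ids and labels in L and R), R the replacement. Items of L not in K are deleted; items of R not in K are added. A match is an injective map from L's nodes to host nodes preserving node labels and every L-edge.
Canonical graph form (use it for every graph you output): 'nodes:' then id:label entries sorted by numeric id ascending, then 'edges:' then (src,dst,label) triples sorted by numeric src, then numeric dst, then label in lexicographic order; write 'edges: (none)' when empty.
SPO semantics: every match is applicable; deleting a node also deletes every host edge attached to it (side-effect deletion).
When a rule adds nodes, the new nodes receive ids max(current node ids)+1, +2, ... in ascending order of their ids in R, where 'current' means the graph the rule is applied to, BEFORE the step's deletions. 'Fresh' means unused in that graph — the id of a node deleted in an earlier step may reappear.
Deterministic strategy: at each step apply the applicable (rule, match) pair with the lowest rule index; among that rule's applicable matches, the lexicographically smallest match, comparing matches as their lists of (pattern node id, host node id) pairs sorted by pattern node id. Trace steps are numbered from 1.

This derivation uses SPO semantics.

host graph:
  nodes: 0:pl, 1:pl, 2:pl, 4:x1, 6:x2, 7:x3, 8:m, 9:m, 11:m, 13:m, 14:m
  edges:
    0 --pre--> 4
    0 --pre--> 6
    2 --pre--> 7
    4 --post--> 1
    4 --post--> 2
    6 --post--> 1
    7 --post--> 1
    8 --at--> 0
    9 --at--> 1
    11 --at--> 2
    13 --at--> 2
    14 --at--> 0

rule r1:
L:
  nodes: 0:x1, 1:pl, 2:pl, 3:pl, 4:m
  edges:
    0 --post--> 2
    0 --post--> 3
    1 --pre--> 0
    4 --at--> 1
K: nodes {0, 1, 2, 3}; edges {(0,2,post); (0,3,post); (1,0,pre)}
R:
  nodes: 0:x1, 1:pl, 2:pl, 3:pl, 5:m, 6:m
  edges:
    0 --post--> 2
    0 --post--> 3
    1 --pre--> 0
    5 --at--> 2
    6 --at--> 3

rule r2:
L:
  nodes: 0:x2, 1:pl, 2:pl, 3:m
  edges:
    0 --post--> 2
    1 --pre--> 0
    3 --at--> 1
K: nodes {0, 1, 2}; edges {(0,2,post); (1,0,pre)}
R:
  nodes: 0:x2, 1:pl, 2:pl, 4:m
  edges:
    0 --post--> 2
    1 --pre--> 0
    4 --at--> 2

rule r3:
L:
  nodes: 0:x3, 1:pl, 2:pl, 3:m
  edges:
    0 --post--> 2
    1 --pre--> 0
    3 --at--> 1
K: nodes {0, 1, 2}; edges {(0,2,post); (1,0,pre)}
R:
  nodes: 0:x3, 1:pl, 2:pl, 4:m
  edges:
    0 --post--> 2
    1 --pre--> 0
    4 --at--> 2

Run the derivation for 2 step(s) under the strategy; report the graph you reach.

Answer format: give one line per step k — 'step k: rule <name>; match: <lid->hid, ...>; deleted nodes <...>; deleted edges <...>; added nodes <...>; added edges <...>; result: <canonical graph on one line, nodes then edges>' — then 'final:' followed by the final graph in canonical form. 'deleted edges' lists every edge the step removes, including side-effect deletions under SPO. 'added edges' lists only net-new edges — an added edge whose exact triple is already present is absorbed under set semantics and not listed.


step 1: rule r1; match: 0->4, 1->0, 2->1, 3->2, 4->8; deleted nodes 8; deleted edges (8,0,at); added nodes 15, 16; added edges (15,1,at); (16,2,at); result: nodes: 0:pl, 1:pl, 2:pl, 4:x1, 6:x2, 7:x3, 9:m, 11:m, 13:m, 14:m, 15:m, 16:m edges: (0,4,pre); (0,6,pre); (2,7,pre); (4,1,post); (4,2,post); (6,1,post); (7,1,post); (9,1,at); (11,2,at); (13,2,at); (14,0,at); (15,1,at); (16,2,at)
step 2: rule r1; match: 0->4, 1->0, 2->1, 3->2, 4->14; deleted nodes 14; deleted edges (14,0,at); added nodes 17, 18; added edges (17,1,at); (18,2,at); result: nodes: 0:pl, 1:pl, 2:pl, 4:x1, 6:x2, 7:x3, 9:m, 11:m, 13:m, 15:m, 16:m, 17:m, 18:m edges: (0,4,pre); (0,6,pre); (2,7,pre); (4,1,post); (4,2,post); (6,1,post); (7,1,post); (9,1,at); (11,2,at); (13,2,at); (15,1,at); (16,2,at); (17,1,at); (18,2,at)
final:
nodes: 0:pl, 1:pl, 2:pl, 4:x1, 6:x2, 7:x3, 9:m, 11:m, 13:m, 15:m, 16:m, 17:m, 18:m
edges: (0,4,pre); (0,6,pre); (2,7,pre); (4,1,post); (4,2,post); (6,1,post); (7,1,post); (9,1,at); (11,2,at); (13,2,at); (15,1,at); (16,2,at); (17,1,at); (18,2,at)


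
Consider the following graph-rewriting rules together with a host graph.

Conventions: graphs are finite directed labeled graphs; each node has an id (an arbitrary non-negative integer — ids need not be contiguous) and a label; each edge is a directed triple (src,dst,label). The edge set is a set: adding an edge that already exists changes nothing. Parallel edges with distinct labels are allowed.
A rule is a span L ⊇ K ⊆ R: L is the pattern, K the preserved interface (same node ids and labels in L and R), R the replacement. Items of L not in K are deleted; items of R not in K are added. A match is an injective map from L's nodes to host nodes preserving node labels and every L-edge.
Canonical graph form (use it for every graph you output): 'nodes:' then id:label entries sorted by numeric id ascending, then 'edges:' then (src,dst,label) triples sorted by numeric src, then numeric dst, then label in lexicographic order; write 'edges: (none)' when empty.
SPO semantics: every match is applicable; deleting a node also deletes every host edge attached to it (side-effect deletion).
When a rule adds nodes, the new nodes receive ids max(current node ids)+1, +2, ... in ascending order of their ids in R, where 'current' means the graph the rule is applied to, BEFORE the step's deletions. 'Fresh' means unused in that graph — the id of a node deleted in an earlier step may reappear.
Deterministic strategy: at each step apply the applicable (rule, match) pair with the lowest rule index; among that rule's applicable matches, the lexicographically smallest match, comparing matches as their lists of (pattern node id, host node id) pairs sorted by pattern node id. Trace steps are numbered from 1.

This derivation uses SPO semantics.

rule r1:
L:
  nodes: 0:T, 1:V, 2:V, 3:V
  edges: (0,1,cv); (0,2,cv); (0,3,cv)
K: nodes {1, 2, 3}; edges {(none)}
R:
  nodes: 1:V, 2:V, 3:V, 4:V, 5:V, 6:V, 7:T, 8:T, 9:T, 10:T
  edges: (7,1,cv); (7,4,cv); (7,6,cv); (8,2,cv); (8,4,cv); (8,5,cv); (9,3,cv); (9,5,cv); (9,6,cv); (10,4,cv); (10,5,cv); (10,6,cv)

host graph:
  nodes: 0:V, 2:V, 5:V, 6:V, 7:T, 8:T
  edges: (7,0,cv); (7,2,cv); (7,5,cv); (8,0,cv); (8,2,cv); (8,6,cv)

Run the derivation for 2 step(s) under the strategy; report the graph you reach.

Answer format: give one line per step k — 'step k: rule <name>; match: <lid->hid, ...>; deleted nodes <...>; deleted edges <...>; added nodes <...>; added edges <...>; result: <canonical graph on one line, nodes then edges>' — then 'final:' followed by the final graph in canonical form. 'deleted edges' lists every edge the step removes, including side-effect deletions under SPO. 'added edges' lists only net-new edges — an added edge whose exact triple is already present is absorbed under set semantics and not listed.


step 1: rule r1; match: 0->7, 1->0, 2->2, 3->5; deleted nodes 7; deleted edges (7,0,cv); (7,2,cv); (7,5,cv); added nodes 9, 10, 11, 12, 13, 14, 15; added edges (12,0,cv); (12,9,cv); (12,11,cv); (13,2,cv); (13,9,cv); (13,10,cv); (14,5,cv); (14,10,cv); (14,11,cv); (15,9,cv); (15,10,cv); (15,11,cv); result: nodes: 0:V, 2:V, 5:V, 6:V, 8:T, 9:V, 10:V, 11:V, 12:T, 13:T, 14:T, 15:T edges: (8,0,cv); (8,2,cv); (8,6,cv); (12,0,cv); (12,9,cv); (12,11,cv); (13,2,cv); (13,9,cv); (13,10,cv); (14,5,cv); (14,10,cv); (14,11,cv); (15,9,cv); (15,10,cv); (15,11,cv)
step 2: rule r1; match: 0->8, 1->0, 2->2, 3->6; deleted nodes 8; deleted edges (8,0,cv); (8,2,cv); (8,6,cv); added nodes 16, 17, 18, 19, 20, 21, 22; added edges (19,0,cv); (19,16,cv); (19,18,cv); (20,2,cv); (20,16,cv); (20,17,cv); (21,6,cv); (21,17,cv); (21,18,cv); (22,16,cv); (22,17,cv); (22,18,cv); result: nodes: 0:V, 2:V, 5:V, 6:V, 9:V, 10:V, 11:V, 12:T, 13:T, 14:T, 15:T, 16:V, 17:V, 18:V, 19:T, 20:T, 21:T, 22:T edges: (12,0,cv); (12,9,cv); (12,11,cv); (13,2,cv); (13,9,cv); (13,10,cv); (14,5,cv); (14,10,cv); (14,11,cv); (15,9,cv); (15,10,cv); (15,11,cv); (19,0,cv); (19,16,cv); (19,18,cv); (20,2,cv); (20,16,cv); (20,17,cv); (21,6,cv); (21,17,cv); (21,18,cv); (22,16,cv); (22,17,cv); (22,18,cv)
final:
nodes: 0:V, 2:V, 5:V, 6:V, 9:V, 10:V, 11:V, 12:T, 13:T, 14:T, 15:T, 16:V, 17:V, 18:V, 19:T, 20:T, 21:T, 22:T
edges: (12,0,cv); (12,9,cv); (12,11,cv); (13,2,cv); (13,9,cv); (13,10,cv); (14,5,cv); (14,10,cv); (14,11,cv); (15,9,cv); (15,10,cv); (15,11,cv); (19,0,cv); (19,16,cv); (19,18,cv); (20,2,cv); (20,16,cv); (20,17,cv); (21,6,cv); (21,17,cv); (21,18,cv); (22,16,cv); (22,17,cv); (22,18,cv)
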